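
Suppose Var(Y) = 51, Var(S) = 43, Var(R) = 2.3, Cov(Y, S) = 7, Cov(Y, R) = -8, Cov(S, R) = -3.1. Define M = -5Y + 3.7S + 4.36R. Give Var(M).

Var(M) = a²·Var(Y) + b²·Var(S) + c²·Var(R) + 2ab·Cov(Y, S) + 2ac·Cov(Y, R) + 2bc·Cov(S, R), with a = -5, b = 3.7, c = 4.36.
= 1275 + 588.67 + 43.72208 + (-259) + 348.8 + (-100.0184)
= 1897.17368.

Var(M) = 1897.17368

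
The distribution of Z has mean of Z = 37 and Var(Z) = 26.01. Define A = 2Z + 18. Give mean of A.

mean of A = 92

A = 2Z + 18 is linear with a = 2, b = 18.
mean of A = a·mean of Z + b = 2·37 + 18 = 92.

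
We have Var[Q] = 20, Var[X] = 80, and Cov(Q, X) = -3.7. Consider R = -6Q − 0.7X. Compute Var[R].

Var[R] = a²·Var[Q] + b²·Var[X] + 2ab·Cov(Q, X) with a = -6, b = -0.7.
= (-6)²·20 + (-0.7)²·80 + 2·(-6)·(-0.7)·(-3.7)
= 720 + 39.2 + (-31.08) = 728.12.

Var[R] = 728.12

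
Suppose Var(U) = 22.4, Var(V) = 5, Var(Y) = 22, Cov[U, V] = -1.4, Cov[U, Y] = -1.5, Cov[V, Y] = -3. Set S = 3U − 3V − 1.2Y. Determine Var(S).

Var(S) = a²·Var(U) + b²·Var(V) + c²·Var(Y) + 2ab·Cov[U, V] + 2ac·Cov[U, Y] + 2bc·Cov[V, Y], with a = 3, b = -3, c = -1.2.
= 201.6 + 45 + 31.68 + 25.2 + 10.8 + (-21.6)
= 292.68.

Var(S) = 292.68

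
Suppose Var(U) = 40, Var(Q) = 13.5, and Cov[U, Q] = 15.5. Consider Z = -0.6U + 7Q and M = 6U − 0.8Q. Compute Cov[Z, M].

By bilinearity, Cov[Z, M] = ac·Var(U) + bd·Var(Q) + (ad+bc)·Cov[U, Q], with a=-0.6, b=7, c=6, d=-0.8.
ac·Var(U) = (-0.6)·6·40 = -144
bd·Var(Q) = 7·(-0.8)·13.5 = -75.6
(ad+bc)·Cov[U, Q] = (42.48)·15.5 = 658.44
Cov[Z, M] = -144 + (-75.6) + 658.44 = 438.84.

Cov[Z, M] = 438.84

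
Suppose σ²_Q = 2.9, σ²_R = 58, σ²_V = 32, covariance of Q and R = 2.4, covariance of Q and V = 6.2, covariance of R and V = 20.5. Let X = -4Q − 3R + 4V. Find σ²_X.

σ²_X = 447.6

σ²_X = a²·σ²_Q + b²·σ²_R + c²·σ²_V + 2ab·covariance of Q and R + 2ac·covariance of Q and V + 2bc·covariance of R and V, with a = -4, b = -3, c = 4.
= 46.4 + 522 + 512 + 57.6 + (-198.4) + (-492)
= 447.6.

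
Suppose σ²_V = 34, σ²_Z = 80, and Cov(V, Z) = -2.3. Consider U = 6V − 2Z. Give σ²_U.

σ²_U = 1599.2

σ²_U = a²·σ²_V + b²·σ²_Z + 2ab·Cov(V, Z) with a = 6, b = -2.
= 6²·34 + (-2)²·80 + 2·6·(-2)·(-2.3)
= 1224 + 320 + 55.2 = 1599.2.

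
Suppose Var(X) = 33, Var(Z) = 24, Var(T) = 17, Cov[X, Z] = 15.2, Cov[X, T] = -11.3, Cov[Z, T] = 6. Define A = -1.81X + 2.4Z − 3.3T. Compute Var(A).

Var(A) = a²·Var(X) + b²·Var(Z) + c²·Var(T) + 2ab·Cov[X, Z] + 2ac·Cov[X, T] + 2bc·Cov[Z, T], with a = -1.81, b = 2.4, c = -3.3.
= 108.1113 + 138.24 + 185.13 + (-132.0576) + (-134.9898) + (-95.04)
= 69.3939.

Var(A) = 69.3939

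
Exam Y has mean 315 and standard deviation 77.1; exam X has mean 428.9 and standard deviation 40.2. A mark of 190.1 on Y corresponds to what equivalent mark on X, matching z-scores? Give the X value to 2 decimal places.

X = 363.78

z = (190.1 − 315)/77.1 ≈ -1.62.
X = 428.9 + z·40.2 = 428.9 + (190.1 − 315)·40.2/77.1 ≈ 363.78.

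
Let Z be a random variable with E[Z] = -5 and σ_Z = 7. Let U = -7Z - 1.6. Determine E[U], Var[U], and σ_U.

E[U] = 33.4, Var[U] = 2401, σ_U = 49

U = -7Z - 1.6 is linear with a = -7, b = -1.6.
E[U] = a·E[Z] + b = (-7)·(-5) + (-1.6) = 33.4.
Var[Z] = 7² = 49.
Var[U] = a²·Var[Z] = (-7)²·49 = 2401 (the additive constant -1.6 does not affect variance).
σ_U = |a|·σ_Z = |-7|·7 = 49.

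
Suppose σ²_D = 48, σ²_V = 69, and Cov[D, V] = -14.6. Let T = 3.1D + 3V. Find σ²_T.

σ²_T = a²·σ²_D + b²·σ²_V + 2ab·Cov[D, V] with a = 3.1, b = 3.
= 3.1²·48 + 3²·69 + 2·3.1·3·(-14.6)
= 461.28 + 621 + (-271.56) = 810.72.

σ²_T = 810.72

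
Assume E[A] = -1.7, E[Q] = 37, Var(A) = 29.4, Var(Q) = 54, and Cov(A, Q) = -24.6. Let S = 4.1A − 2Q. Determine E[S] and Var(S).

E[S] = 4.1·E[A] + (-2)·E[Q] = 4.1·(-1.7) + (-2)·37 = -80.97.
Var(S) = a²·Var(A) + b²·Var(Q) + 2ab·Cov(A, Q) with a = 4.1, b = -2.
= 4.1²·29.4 + (-2)²·54 + 2·4.1·(-2)·(-24.6)
= 494.214 + 216 + 403.44 = 1113.654.

E[S] = -80.97, Var(S) = 1113.654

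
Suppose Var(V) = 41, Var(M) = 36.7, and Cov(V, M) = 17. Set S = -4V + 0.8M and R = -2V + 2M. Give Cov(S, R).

By bilinearity, Cov(S, R) = ac·Var(V) + bd·Var(M) + (ad+bc)·Cov(V, M), with a=-4, b=0.8, c=-2, d=2.
ac·Var(V) = (-4)·(-2)·41 = 328
bd·Var(M) = 0.8·2·36.7 = 58.72
(ad+bc)·Cov(V, M) = (-9.6)·17 = -163.2
Cov(S, R) = 328 + 58.72 + (-163.2) = 223.52.

Cov(S, R) = 223.52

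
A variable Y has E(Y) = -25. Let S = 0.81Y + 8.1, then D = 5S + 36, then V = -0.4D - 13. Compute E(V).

E(V) = -3.1

E(S) = 0.81·(-25) + 8.1 = -12.15.
E(D) = 5·(-12.15) + 36 = -24.75.
E(V) = (-0.4)·(-24.75) + (-13) = -3.1.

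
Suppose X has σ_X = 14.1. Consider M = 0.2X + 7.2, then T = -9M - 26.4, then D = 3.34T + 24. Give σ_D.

σ_D = 84.7692

σ_M = |0.2|·14.1 = 2.82.
σ_T = |-9|·2.82 = 25.38.
σ_D = |3.34|·25.38 = 84.7692.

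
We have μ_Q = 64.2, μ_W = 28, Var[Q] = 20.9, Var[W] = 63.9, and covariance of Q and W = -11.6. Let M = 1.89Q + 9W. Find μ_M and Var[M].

μ_M = 373.338, Var[M] = 4855.92489

μ_M = 1.89·μ_Q + 9·μ_W = 1.89·64.2 + 9·28 = 373.338.
Var[M] = a²·Var[Q] + b²·Var[W] + 2ab·covariance of Q and W with a = 1.89, b = 9.
= 1.89²·20.9 + 9²·63.9 + 2·1.89·9·(-11.6)
= 74.65689 + 5175.9 + (-394.632) = 4855.92489.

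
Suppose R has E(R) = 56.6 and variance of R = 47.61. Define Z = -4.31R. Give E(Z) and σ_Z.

E(Z) = -243.946, σ_Z = 29.739

Z = -4.31R is linear with a = -4.31, b = 0.
E(Z) = a·E(R) + b = (-4.31)·56.6 = -243.946.
σ_R = √47.61 = 6.9.
σ_Z = |a|·σ_R = |-4.31|·6.9 = 29.739.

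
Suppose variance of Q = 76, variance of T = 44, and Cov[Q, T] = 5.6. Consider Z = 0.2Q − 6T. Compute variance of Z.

variance of Z = 1573.6

variance of Z = a²·variance of Q + b²·variance of T + 2ab·Cov[Q, T] with a = 0.2, b = -6.
= 0.2²·76 + (-6)²·44 + 2·0.2·(-6)·5.6
= 3.04 + 1584 + (-13.44) = 1573.6.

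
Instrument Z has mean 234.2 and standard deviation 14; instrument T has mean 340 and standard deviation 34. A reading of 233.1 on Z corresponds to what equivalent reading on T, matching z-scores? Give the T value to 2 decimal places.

T = 337.33

z = (233.1 − 234.2)/14 ≈ -0.0786.
T = 340 + z·34 = 340 + (233.1 − 234.2)·34/14 ≈ 337.33.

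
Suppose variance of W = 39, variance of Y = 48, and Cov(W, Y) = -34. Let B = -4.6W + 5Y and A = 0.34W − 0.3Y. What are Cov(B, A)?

Cov(B, A) = -237.716

By bilinearity, Cov(B, A) = ac·variance of W + bd·variance of Y + (ad+bc)·Cov(W, Y), with a=-4.6, b=5, c=0.34, d=-0.3.
ac·variance of W = (-4.6)·0.34·39 = -60.996
bd·variance of Y = 5·(-0.3)·48 = -72
(ad+bc)·Cov(W, Y) = (3.08)·(-34) = -104.72
Cov(B, A) = -60.996 + (-72) + (-104.72) = -237.716.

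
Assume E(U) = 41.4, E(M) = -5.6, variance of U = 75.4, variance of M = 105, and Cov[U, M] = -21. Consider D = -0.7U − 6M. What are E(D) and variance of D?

E(D) = (-0.7)·E(U) + (-6)·E(M) = (-0.7)·41.4 + (-6)·(-5.6) = 4.62.
variance of D = a²·variance of U + b²·variance of M + 2ab·Cov[U, M] with a = -0.7, b = -6.
= (-0.7)²·75.4 + (-6)²·105 + 2·(-0.7)·(-6)·(-21)
= 36.946 + 3780 + (-176.4) = 3640.546.

E(D) = 4.62, variance of D = 3640.546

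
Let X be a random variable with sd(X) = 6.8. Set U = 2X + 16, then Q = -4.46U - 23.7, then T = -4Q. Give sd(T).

sd(U) = |2|·6.8 = 13.6.
sd(Q) = |-4.46|·13.6 = 60.656.
sd(T) = |-4|·60.656 = 242.624.

sd(T) = 242.624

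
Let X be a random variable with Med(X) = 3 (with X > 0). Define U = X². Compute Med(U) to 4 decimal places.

Med(U) = 9

X² is monotone on this domain, so Med(U) = square(3) = 9.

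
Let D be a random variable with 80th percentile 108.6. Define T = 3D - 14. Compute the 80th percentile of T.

Since a = 3 > 0 the transformation is increasing, so the 80th percentile of T = a·(P_{80} of D) + b = 3·108.6 + (-14) = 311.8.

80th percentile of T = 311.8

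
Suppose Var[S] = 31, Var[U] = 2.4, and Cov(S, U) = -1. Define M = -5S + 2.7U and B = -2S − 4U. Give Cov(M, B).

By bilinearity, Cov(M, B) = ac·Var[S] + bd·Var[U] + (ad+bc)·Cov(S, U), with a=-5, b=2.7, c=-2, d=-4.
ac·Var[S] = (-5)·(-2)·31 = 310
bd·Var[U] = 2.7·(-4)·2.4 = -25.92
(ad+bc)·Cov(S, U) = (14.6)·(-1) = -14.6
Cov(M, B) = 310 + (-25.92) + (-14.6) = 269.48.

Cov(M, B) = 269.48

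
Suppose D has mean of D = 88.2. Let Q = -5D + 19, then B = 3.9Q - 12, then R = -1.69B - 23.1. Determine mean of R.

mean of Q = (-5)·88.2 + 19 = -422.
mean of B = 3.9·(-422) + (-12) = -1657.8.
mean of R = (-1.69)·(-1657.8) + (-23.1) = 2778.582.

mean of R = 2778.582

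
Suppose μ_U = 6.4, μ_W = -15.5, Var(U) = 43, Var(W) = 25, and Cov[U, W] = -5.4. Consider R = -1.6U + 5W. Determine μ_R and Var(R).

μ_R = (-1.6)·μ_U + 5·μ_W = (-1.6)·6.4 + 5·(-15.5) = -87.74.
Var(R) = a²·Var(U) + b²·Var(W) + 2ab·Cov[U, W] with a = -1.6, b = 5.
= (-1.6)²·43 + 5²·25 + 2·(-1.6)·5·(-5.4)
= 110.08 + 625 + 86.4 = 821.48.

μ_R = -87.74, Var(R) = 821.48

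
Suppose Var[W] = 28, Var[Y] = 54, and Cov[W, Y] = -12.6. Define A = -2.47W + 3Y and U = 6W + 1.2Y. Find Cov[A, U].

Cov[A, U] = -410.0136

By bilinearity, Cov[A, U] = ac·Var[W] + bd·Var[Y] + (ad+bc)·Cov[W, Y], with a=-2.47, b=3, c=6, d=1.2.
ac·Var[W] = (-2.47)·6·28 = -414.96
bd·Var[Y] = 3·1.2·54 = 194.4
(ad+bc)·Cov[W, Y] = (15.036)·(-12.6) = -189.4536
Cov[A, U] = -414.96 + 194.4 + (-189.4536) = -410.0136.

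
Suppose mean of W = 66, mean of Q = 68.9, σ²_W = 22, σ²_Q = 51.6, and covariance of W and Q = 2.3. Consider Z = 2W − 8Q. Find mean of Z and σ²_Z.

mean of Z = 2·mean of W + (-8)·mean of Q = 2·66 + (-8)·68.9 = -419.2.
σ²_Z = a²·σ²_W + b²·σ²_Q + 2ab·covariance of W and Q with a = 2, b = -8.
= 2²·22 + (-8)²·51.6 + 2·2·(-8)·2.3
= 88 + 3302.4 + (-73.6) = 3316.8.

mean of Z = -419.2, σ²_Z = 3316.8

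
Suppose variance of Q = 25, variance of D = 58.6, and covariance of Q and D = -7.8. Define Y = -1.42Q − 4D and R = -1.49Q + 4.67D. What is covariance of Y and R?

covariance of Y and R = -1036.51608

By bilinearity, covariance of Y and R = ac·variance of Q + bd·variance of D + (ad+bc)·covariance of Q and D, with a=-1.42, b=-4, c=-1.49, d=4.67.
ac·variance of Q = (-1.42)·(-1.49)·25 = 52.895
bd·variance of D = (-4)·4.67·58.6 = -1094.648
(ad+bc)·covariance of Q and D = (-0.6714)·(-7.8) = 5.23692
covariance of Y and R = 52.895 + (-1094.648) + 5.23692 = -1036.51608.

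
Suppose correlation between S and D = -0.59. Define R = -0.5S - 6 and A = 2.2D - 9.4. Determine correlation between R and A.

Linear rescalings preserve |correlation|; the slopes -0.5 and 2.2 have opposite signs, so the correlation flips sign: correlation between R and A = −correlation between S and D = 0.59.

correlation between R and A = 0.59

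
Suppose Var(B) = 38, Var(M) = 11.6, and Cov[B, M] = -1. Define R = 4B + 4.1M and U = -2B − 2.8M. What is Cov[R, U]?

Cov[R, U] = -417.768

By bilinearity, Cov[R, U] = ac·Var(B) + bd·Var(M) + (ad+bc)·Cov[B, M], with a=4, b=4.1, c=-2, d=-2.8.
ac·Var(B) = 4·(-2)·38 = -304
bd·Var(M) = 4.1·(-2.8)·11.6 = -133.168
(ad+bc)·Cov[B, M] = (-19.4)·(-1) = 19.4
Cov[R, U] = -304 + (-133.168) + 19.4 = -417.768.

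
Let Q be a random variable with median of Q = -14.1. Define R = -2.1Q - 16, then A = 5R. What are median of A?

median of R = (-2.1)·(-14.1) + (-16) = 13.61.
median of A = 5·13.61 = 68.05.

median of A = 68.05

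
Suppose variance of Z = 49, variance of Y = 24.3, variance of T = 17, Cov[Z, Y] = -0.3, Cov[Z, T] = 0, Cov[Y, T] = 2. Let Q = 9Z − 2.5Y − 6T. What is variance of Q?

variance of Q = 4806.375

variance of Q = a²·variance of Z + b²·variance of Y + c²·variance of T + 2ab·Cov[Z, Y] + 2ac·Cov[Z, T] + 2bc·Cov[Y, T], with a = 9, b = -2.5, c = -6.
= 3969 + 151.875 + 612 + 13.5 + 0 + 60
= 4806.375.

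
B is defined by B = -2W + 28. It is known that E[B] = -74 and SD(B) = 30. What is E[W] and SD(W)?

From B = -2W + 28: E[B] = a·E[W] + b, so E[W] = (E[B] − b)/a = (-74 − 28)/(-2) = 51.
SD(B) = |a|·SD(W), so SD(W) = 30/|-2| = 15.

E[W] = 51, SD(W) = 15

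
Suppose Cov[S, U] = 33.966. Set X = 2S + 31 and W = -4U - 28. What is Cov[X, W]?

Cov[X, W] = -271.728

Cov[X, W] = a·c·Cov[S, U] = 2·(-4)·33.966 = -271.728. Additive constants drop out.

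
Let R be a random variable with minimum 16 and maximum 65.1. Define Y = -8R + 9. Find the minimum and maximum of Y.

a = -8 < 0, so order reverses: min(Y) = a·max(R)+b = (-8)·65.1 + 9 = -511.8; max(Y) = a·min(R)+b = (-8)·16 + 9 = -119.

min(Y) = -511.8, max(Y) = -119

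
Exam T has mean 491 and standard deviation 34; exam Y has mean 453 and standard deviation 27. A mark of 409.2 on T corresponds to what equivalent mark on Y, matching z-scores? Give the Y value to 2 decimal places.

Y = 388.04

z = (409.2 − 491)/34 ≈ -2.4059.
Y = 453 + z·27 = 453 + (409.2 − 491)·27/34 ≈ 388.04.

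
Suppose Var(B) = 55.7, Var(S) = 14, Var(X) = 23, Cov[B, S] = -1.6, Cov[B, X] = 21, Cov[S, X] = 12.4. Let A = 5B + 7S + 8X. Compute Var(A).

Var(A) = 6507.3

Var(A) = a²·Var(B) + b²·Var(S) + c²·Var(X) + 2ab·Cov[B, S] + 2ac·Cov[B, X] + 2bc·Cov[S, X], with a = 5, b = 7, c = 8.
= 1392.5 + 686 + 1472 + (-112) + 1680 + 1388.8
= 6507.3.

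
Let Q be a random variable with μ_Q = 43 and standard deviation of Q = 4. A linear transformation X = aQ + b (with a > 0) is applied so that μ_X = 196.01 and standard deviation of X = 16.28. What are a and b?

a = 4.07, b = 21

standard deviation of X = a·standard deviation of Q (a > 0), so a = 16.28/4 = 4.07.
μ_X = a·μ_Q + b, so b = 196.01 − 4.07·43 = 21.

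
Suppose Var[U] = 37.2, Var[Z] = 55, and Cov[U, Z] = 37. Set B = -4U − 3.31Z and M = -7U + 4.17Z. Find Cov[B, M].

Cov[B, M] = 522.5815

By bilinearity, Cov[B, M] = ac·Var[U] + bd·Var[Z] + (ad+bc)·Cov[U, Z], with a=-4, b=-3.31, c=-7, d=4.17.
ac·Var[U] = (-4)·(-7)·37.2 = 1041.6
bd·Var[Z] = (-3.31)·4.17·55 = -759.1485
(ad+bc)·Cov[U, Z] = (6.49)·37 = 240.13
Cov[B, M] = 1041.6 + (-759.1485) + 240.13 = 522.5815.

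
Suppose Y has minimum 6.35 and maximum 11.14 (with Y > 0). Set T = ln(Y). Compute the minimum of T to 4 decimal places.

min(T) = 1.8485

ln(Y) is increasing on this domain, so min(T) comes from min(Y) = 6.35: min(T) = ln(6.35) ≈ 1.8485.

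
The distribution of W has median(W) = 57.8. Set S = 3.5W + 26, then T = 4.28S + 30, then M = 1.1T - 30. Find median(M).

median(S) = 3.5·57.8 + 26 = 228.3.
median(T) = 4.28·228.3 + 30 = 1007.124.
median(M) = 1.1·1007.124 + (-30) = 1077.8364.

median(M) = 1077.8364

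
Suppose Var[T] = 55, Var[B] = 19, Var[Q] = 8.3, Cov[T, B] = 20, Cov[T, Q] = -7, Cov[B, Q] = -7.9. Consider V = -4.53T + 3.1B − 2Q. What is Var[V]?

Var[V] = 753.8395

Var[V] = a²·Var[T] + b²·Var[B] + c²·Var[Q] + 2ab·Cov[T, B] + 2ac·Cov[T, Q] + 2bc·Cov[B, Q], with a = -4.53, b = 3.1, c = -2.
= 1128.6495 + 182.59 + 33.2 + (-561.72) + (-126.84) + 97.96
= 753.8395.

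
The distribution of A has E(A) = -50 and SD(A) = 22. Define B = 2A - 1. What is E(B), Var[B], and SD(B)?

E(B) = -101, Var[B] = 1936, SD(B) = 44

B = 2A - 1 is linear with a = 2, b = -1.
E(B) = a·E(A) + b = 2·(-50) + (-1) = -101.
Var[A] = 22² = 484.
Var[B] = a²·Var[A] = 2²·484 = 1936 (the additive constant -1 does not affect variance).
SD(B) = |a|·SD(A) = |2|·22 = 44.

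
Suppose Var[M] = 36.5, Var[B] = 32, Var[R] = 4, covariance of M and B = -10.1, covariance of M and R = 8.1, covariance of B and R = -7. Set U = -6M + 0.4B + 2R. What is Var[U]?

Var[U] = 1178

Var[U] = a²·Var[M] + b²·Var[B] + c²·Var[R] + 2ab·covariance of M and B + 2ac·covariance of M and R + 2bc·covariance of B and R, with a = -6, b = 0.4, c = 2.
= 1314 + 5.12 + 16 + 48.48 + (-194.4) + (-11.2)
= 1178.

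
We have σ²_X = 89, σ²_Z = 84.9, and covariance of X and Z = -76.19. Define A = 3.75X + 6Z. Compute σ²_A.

σ²_A = a²·σ²_X + b²·σ²_Z + 2ab·covariance of X and Z with a = 3.75, b = 6.
= 3.75²·89 + 6²·84.9 + 2·3.75·6·(-76.19)
= 1251.5625 + 3056.4 + (-3428.55) = 879.4125.

σ²_A = 879.4125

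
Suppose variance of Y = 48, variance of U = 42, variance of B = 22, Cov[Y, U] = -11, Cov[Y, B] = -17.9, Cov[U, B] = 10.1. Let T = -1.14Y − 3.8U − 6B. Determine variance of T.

variance of T = a²·variance of Y + b²·variance of U + c²·variance of B + 2ab·Cov[Y, U] + 2ac·Cov[Y, B] + 2bc·Cov[U, B], with a = -1.14, b = -3.8, c = -6.
= 62.3808 + 606.48 + 792 + (-95.304) + (-244.872) + 460.56
= 1581.2448.

variance of T = 1581.2448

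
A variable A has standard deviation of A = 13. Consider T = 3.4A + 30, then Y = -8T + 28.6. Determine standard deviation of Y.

standard deviation of T = |3.4|·13 = 44.2.
standard deviation of Y = |-8|·44.2 = 353.6.

standard deviation of Y = 353.6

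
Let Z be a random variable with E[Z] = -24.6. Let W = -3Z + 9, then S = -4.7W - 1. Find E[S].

E[S] = -390.16

E[W] = (-3)·(-24.6) + 9 = 82.8.
E[S] = (-4.7)·82.8 + (-1) = -390.16.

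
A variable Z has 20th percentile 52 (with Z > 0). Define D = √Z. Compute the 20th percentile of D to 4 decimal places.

20th percentile of D = 7.2111

√Z is increasing, so P_{20}(D) = g(P_{20}(Z)) ≈ 7.2111.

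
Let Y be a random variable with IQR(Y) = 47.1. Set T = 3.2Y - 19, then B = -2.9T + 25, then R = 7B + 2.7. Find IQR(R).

IQR(T) = |3.2|·47.1 = 150.72.
IQR(B) = |-2.9|·150.72 = 437.088.
IQR(R) = |7|·437.088 = 3059.616.

IQR(R) = 3059.616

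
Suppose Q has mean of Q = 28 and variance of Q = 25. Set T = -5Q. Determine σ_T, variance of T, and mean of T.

σ_T = 25, variance of T = 625, mean of T = -140

T = -5Q is linear with a = -5, b = 0.
σ_Q = √25 = 5.
σ_T = |a|·σ_Q = |-5|·5 = 25.
variance of T = a²·variance of Q = (-5)²·25 = 625.
mean of T = a·mean of Q + b = (-5)·28 = -140.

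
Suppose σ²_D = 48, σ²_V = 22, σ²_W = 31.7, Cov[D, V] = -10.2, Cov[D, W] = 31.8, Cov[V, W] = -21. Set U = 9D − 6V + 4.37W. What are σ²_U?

σ²_U = 9989.59973

σ²_U = a²·σ²_D + b²·σ²_V + c²·σ²_W + 2ab·Cov[D, V] + 2ac·Cov[D, W] + 2bc·Cov[V, W], with a = 9, b = -6, c = 4.37.
= 3888 + 792 + 605.37173 + 1101.6 + 2501.388 + 1101.24
= 9989.59973.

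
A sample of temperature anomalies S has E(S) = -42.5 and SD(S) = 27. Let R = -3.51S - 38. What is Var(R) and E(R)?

R = -3.51S - 38 is linear with a = -3.51, b = -38.
Var(S) = 27² = 729.
Var(R) = a²·Var(S) = (-3.51)²·729 = 8981.3529 (the additive constant -38 does not affect variance).
E(R) = a·E(S) + b = (-3.51)·(-42.5) + (-38) = 111.175.

Var(R) = 8981.3529, E(R) = 111.175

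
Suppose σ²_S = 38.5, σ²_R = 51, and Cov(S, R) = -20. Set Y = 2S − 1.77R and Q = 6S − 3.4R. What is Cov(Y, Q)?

By bilinearity, Cov(Y, Q) = ac·σ²_S + bd·σ²_R + (ad+bc)·Cov(S, R), with a=2, b=-1.77, c=6, d=-3.4.
ac·σ²_S = 2·6·38.5 = 462
bd·σ²_R = (-1.77)·(-3.4)·51 = 306.918
(ad+bc)·Cov(S, R) = (-17.42)·(-20) = 348.4
Cov(Y, Q) = 462 + 306.918 + 348.4 = 1117.318.

Cov(Y, Q) = 1117.318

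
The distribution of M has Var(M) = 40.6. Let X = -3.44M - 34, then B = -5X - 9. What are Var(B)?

Var(X) = (-3.44)²·40.6 = 480.44416.
Var(B) = (-5)²·480.44416 = 12011.104.

Var(B) = 12011.104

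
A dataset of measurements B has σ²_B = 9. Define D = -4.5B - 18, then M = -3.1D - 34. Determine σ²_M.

σ²_M = 1751.4225

σ²_D = (-4.5)²·9 = 182.25.
σ²_M = (-3.1)²·182.25 = 1751.4225.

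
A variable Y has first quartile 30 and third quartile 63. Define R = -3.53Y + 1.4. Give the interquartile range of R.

IQR of Y = Q3 − Q1 = 63 − 30 = 33.
Under R = aY + b, IQR(R) = |a|·IQR(Y) = |-3.53|·33 = 116.49 (shifts cancel; spread scales by |a|).

IQR(R) = 116.49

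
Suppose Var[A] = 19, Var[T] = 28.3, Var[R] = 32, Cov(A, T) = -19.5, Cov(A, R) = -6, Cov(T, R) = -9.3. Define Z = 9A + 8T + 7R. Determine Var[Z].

Var[Z] = a²·Var[A] + b²·Var[T] + c²·Var[R] + 2ab·Cov(A, T) + 2ac·Cov(A, R) + 2bc·Cov(T, R), with a = 9, b = 8, c = 7.
= 1539 + 1811.2 + 1568 + (-2808) + (-756) + (-1041.6)
= 312.6.

Var[Z] = 312.6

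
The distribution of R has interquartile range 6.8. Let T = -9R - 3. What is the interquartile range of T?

IQR(T) = 61.2

Under T = aR + b, IQR(T) = |a|·IQR(R) = |-9|·6.8 = 61.2 (shifts cancel; spread scales by |a|).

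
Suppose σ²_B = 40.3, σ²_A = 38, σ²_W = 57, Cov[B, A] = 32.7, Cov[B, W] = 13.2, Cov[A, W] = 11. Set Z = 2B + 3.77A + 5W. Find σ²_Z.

σ²_Z = a²·σ²_B + b²·σ²_A + c²·σ²_W + 2ab·Cov[B, A] + 2ac·Cov[B, W] + 2bc·Cov[A, W], with a = 2, b = 3.77, c = 5.
= 161.2 + 540.0902 + 1425 + 493.116 + 264 + 414.7
= 3298.1062.

σ²_Z = 3298.1062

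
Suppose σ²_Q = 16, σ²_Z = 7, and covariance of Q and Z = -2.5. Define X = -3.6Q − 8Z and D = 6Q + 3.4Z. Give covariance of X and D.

covariance of X and D = -385.4

By bilinearity, covariance of X and D = ac·σ²_Q + bd·σ²_Z + (ad+bc)·covariance of Q and Z, with a=-3.6, b=-8, c=6, d=3.4.
ac·σ²_Q = (-3.6)·6·16 = -345.6
bd·σ²_Z = (-8)·3.4·7 = -190.4
(ad+bc)·covariance of Q and Z = (-60.24)·(-2.5) = 150.6
covariance of X and D = -345.6 + (-190.4) + 150.6 = -385.4.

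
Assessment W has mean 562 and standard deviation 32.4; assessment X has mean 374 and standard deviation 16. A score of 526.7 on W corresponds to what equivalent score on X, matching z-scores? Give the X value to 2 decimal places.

z = (526.7 − 562)/32.4 ≈ -1.0895.
X = 374 + z·16 = 374 + (526.7 − 562)·16/32.4 ≈ 356.57.

X = 356.57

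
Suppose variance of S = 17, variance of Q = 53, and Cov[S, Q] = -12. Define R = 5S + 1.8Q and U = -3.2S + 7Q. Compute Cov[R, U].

By bilinearity, Cov[R, U] = ac·variance of S + bd·variance of Q + (ad+bc)·Cov[S, Q], with a=5, b=1.8, c=-3.2, d=7.
ac·variance of S = 5·(-3.2)·17 = -272
bd·variance of Q = 1.8·7·53 = 667.8
(ad+bc)·Cov[S, Q] = (29.24)·(-12) = -350.88
Cov[R, U] = -272 + 667.8 + (-350.88) = 44.92.

Cov[R, U] = 44.92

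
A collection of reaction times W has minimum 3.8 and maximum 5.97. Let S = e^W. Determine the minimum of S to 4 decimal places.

min(S) = 44.7012

e^W is increasing on this domain, so min(S) comes from min(W) = 3.8: min(S) = exp(3.8) ≈ 44.7012.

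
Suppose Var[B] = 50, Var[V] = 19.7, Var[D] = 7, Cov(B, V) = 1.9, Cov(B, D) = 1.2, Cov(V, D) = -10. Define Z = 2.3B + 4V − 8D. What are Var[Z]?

Var[Z] = 1658.5

Var[Z] = a²·Var[B] + b²·Var[V] + c²·Var[D] + 2ab·Cov(B, V) + 2ac·Cov(B, D) + 2bc·Cov(V, D), with a = 2.3, b = 4, c = -8.
= 264.5 + 315.2 + 448 + 34.96 + (-44.16) + 640
= 1658.5.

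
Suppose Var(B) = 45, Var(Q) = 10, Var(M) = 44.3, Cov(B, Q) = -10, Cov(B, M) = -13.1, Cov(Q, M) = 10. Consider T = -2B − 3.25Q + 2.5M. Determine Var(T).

Var(T) = 401

Var(T) = a²·Var(B) + b²·Var(Q) + c²·Var(M) + 2ab·Cov(B, Q) + 2ac·Cov(B, M) + 2bc·Cov(Q, M), with a = -2, b = -3.25, c = 2.5.
= 180 + 105.625 + 276.875 + (-130) + 131 + (-162.5)
= 401.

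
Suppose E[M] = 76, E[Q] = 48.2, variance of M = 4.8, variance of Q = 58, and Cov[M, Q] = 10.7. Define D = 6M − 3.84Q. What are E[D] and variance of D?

E[D] = 6·E[M] + (-3.84)·E[Q] = 6·76 + (-3.84)·48.2 = 270.912.
variance of D = a²·variance of M + b²·variance of Q + 2ab·Cov[M, Q] with a = 6, b = -3.84.
= 6²·4.8 + (-3.84)²·58 + 2·6·(-3.84)·10.7
= 172.8 + 855.2448 + (-493.056) = 534.9888.

E[D] = 270.912, variance of D = 534.9888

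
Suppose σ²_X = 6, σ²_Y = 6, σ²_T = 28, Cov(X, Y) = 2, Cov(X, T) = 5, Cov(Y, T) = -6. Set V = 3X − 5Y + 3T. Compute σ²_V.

σ²_V = 666

σ²_V = a²·σ²_X + b²·σ²_Y + c²·σ²_T + 2ab·Cov(X, Y) + 2ac·Cov(X, T) + 2bc·Cov(Y, T), with a = 3, b = -5, c = 3.
= 54 + 150 + 252 + (-60) + 90 + 180
= 666.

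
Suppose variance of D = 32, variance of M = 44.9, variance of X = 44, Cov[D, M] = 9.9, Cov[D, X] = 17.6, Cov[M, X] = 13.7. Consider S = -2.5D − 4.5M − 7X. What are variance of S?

variance of S = 4967.075

variance of S = a²·variance of D + b²·variance of M + c²·variance of X + 2ab·Cov[D, M] + 2ac·Cov[D, X] + 2bc·Cov[M, X], with a = -2.5, b = -4.5, c = -7.
= 200 + 909.225 + 2156 + 222.75 + 616 + 863.1
= 4967.075.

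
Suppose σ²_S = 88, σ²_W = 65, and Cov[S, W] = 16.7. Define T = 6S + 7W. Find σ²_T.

σ²_T = a²·σ²_S + b²·σ²_W + 2ab·Cov[S, W] with a = 6, b = 7.
= 6²·88 + 7²·65 + 2·6·7·16.7
= 3168 + 3185 + 1402.8 = 7755.8.

σ²_T = 7755.8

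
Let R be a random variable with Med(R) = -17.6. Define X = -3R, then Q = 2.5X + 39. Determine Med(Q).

Med(X) = (-3)·(-17.6) = 52.8.
Med(Q) = 2.5·52.8 + 39 = 171.

Med(Q) = 171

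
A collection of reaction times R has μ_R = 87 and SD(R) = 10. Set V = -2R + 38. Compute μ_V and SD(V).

μ_V = -136, SD(V) = 20

V = -2R + 38 is linear with a = -2, b = 38.
μ_V = a·μ_R + b = (-2)·87 + 38 = -136.
SD(V) = |a|·SD(R) = |-2|·10 = 20.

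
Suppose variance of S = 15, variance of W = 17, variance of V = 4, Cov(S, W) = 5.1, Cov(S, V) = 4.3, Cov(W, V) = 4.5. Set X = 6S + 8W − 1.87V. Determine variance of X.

variance of X = 1900.4556

variance of X = a²·variance of S + b²·variance of W + c²·variance of V + 2ab·Cov(S, W) + 2ac·Cov(S, V) + 2bc·Cov(W, V), with a = 6, b = 8, c = -1.87.
= 540 + 1088 + 13.9876 + 489.6 + (-96.492) + (-134.64)
= 1900.4556.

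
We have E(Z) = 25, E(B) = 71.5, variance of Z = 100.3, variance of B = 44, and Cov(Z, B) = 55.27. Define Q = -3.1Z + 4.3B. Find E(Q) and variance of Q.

E(Q) = (-3.1)·E(Z) + 4.3·E(B) = (-3.1)·25 + 4.3·71.5 = 229.95.
variance of Q = a²·variance of Z + b²·variance of B + 2ab·Cov(Z, B) with a = -3.1, b = 4.3.
= (-3.1)²·100.3 + 4.3²·44 + 2·(-3.1)·4.3·55.27
= 963.883 + 813.56 + (-1473.4982) = 303.9448.

E(Q) = 229.95, variance of Q = 303.9448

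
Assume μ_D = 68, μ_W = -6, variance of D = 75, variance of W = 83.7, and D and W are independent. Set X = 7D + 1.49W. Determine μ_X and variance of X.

μ_X = 7·μ_D + 1.49·μ_W = 7·68 + 1.49·(-6) = 467.06.
variance of X = a²·variance of D + b²·variance of W + 2ab·Cov(D, W) with a = 7, b = 1.49.
Independence gives Cov(D, W) = 0.
= 7²·75 + 1.49²·83.7 + 2·7·1.49·0
= 3675 + 185.82237 + 0 = 3860.82237.

μ_X = 467.06, variance of X = 3860.82237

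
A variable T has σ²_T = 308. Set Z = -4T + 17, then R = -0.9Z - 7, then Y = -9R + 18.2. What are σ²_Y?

σ²_Z = (-4)²·308 = 4928.
σ²_R = (-0.9)²·4928 = 3991.68.
σ²_Y = (-9)²·3991.68 = 323326.08.

σ²_Y = 323326.08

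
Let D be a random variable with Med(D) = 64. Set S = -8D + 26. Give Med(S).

A linear map preserves order up to sign, so Med(S) = a·Med(D) + b = (-8)·64 + 26 = -486.

Med(S) = -486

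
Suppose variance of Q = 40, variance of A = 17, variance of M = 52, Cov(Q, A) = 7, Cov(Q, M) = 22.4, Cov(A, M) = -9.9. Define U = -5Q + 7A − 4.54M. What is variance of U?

variance of U = a²·variance of Q + b²·variance of A + c²·variance of M + 2ab·Cov(Q, A) + 2ac·Cov(Q, M) + 2bc·Cov(A, M), with a = -5, b = 7, c = -4.54.
= 1000 + 833 + 1071.8032 + (-490) + 1016.96 + 629.244
= 4061.0072.

variance of U = 4061.0072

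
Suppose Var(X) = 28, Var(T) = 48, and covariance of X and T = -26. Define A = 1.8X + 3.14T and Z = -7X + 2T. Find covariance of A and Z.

By bilinearity, covariance of A and Z = ac·Var(X) + bd·Var(T) + (ad+bc)·covariance of X and T, with a=1.8, b=3.14, c=-7, d=2.
ac·Var(X) = 1.8·(-7)·28 = -352.8
bd·Var(T) = 3.14·2·48 = 301.44
(ad+bc)·covariance of X and T = (-18.38)·(-26) = 477.88
covariance of A and Z = -352.8 + 301.44 + 477.88 = 426.52.

covariance of A and Z = 426.52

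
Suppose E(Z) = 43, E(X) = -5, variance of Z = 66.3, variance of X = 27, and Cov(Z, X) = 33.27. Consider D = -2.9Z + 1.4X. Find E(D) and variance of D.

E(D) = -131.7, variance of D = 340.3506

E(D) = (-2.9)·E(Z) + 1.4·E(X) = (-2.9)·43 + 1.4·(-5) = -131.7.
variance of D = a²·variance of Z + b²·variance of X + 2ab·Cov(Z, X) with a = -2.9, b = 1.4.
= (-2.9)²·66.3 + 1.4²·27 + 2·(-2.9)·1.4·33.27
= 557.583 + 52.92 + (-270.1524) = 340.3506.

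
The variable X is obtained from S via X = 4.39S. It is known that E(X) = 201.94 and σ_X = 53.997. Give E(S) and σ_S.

E(S) = 46, σ_S = 12.3

From X = 4.39S: E(X) = a·E(S) + b, so E(S) = (E(X) − b)/a = (201.94 − 0)/4.39 = 46.
σ_X = |a|·σ_S, so σ_S = 53.997/|4.39| = 12.3.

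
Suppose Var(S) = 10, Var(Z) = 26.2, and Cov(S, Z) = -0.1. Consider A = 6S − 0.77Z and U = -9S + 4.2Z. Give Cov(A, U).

By bilinearity, Cov(A, U) = ac·Var(S) + bd·Var(Z) + (ad+bc)·Cov(S, Z), with a=6, b=-0.77, c=-9, d=4.2.
ac·Var(S) = 6·(-9)·10 = -540
bd·Var(Z) = (-0.77)·4.2·26.2 = -84.7308
(ad+bc)·Cov(S, Z) = (32.13)·(-0.1) = -3.213
Cov(A, U) = -540 + (-84.7308) + (-3.213) = -627.9438.

Cov(A, U) = -627.9438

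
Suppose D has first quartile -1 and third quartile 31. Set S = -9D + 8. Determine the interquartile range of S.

IQR of D = Q3 − Q1 = 31 − (-1) = 32.
Under S = aD + b, IQR(S) = |a|·IQR(D) = |-9|·32 = 288 (shifts cancel; spread scales by |a|).

IQR(S) = 288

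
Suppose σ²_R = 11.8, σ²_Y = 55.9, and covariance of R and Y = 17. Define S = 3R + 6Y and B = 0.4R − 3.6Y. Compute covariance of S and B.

By bilinearity, covariance of S and B = ac·σ²_R + bd·σ²_Y + (ad+bc)·covariance of R and Y, with a=3, b=6, c=0.4, d=-3.6.
ac·σ²_R = 3·0.4·11.8 = 14.16
bd·σ²_Y = 6·(-3.6)·55.9 = -1207.44
(ad+bc)·covariance of R and Y = (-8.4)·17 = -142.8
covariance of S and B = 14.16 + (-1207.44) + (-142.8) = -1336.08.

covariance of S and B = -1336.08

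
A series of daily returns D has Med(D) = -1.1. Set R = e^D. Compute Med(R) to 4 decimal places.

e^D is monotone on this domain, so Med(R) = exp(-1.1) ≈ 0.3329.

Med(R) = 0.3329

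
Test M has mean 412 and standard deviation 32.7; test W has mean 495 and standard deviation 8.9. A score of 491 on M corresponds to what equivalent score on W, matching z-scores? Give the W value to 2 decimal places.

z = (491 − 412)/32.7 ≈ 2.4159.
W = 495 + z·8.9 = 495 + (491 − 412)·8.9/32.7 ≈ 516.50.

W = 516.50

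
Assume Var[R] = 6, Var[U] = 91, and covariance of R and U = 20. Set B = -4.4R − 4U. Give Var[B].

Var[B] = a²·Var[R] + b²·Var[U] + 2ab·covariance of R and U with a = -4.4, b = -4.
= (-4.4)²·6 + (-4)²·91 + 2·(-4.4)·(-4)·20
= 116.16 + 1456 + 704 = 2276.16.

Var[B] = 2276.16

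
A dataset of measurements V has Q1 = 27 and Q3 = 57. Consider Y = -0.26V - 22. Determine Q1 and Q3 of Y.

a = -0.26 < 0 reverses order: Q1(Y) comes from Q3(V), Q3(Y) from Q1(V).
Q1(Y) = (-0.26)·57 + (-22) = -36.82; Q3(Y) = (-0.26)·27 + (-22) = -29.02.

Q1(Y) = -36.82, Q3(Y) = -29.02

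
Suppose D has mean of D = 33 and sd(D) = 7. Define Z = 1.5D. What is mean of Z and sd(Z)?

Z = 1.5D is linear with a = 1.5, b = 0.
mean of Z = a·mean of D + b = 1.5·33 = 49.5.
sd(Z) = |a|·sd(D) = |1.5|·7 = 10.5.

mean of Z = 49.5, sd(Z) = 10.5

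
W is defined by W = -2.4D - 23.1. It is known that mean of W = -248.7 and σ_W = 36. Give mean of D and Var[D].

mean of D = 94, Var[D] = 225

From W = -2.4D - 23.1: mean of W = a·mean of D + b, so mean of D = (mean of W − b)/a = (-248.7 − (-23.1))/(-2.4) = 94.
Var[W] = 36² = 1296.
Var[W] = a²·Var[D], so Var[D] = 1296/(-2.4)² = 225.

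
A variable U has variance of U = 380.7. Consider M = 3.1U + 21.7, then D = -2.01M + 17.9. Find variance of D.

variance of M = 3.1²·380.7 = 3658.527.
variance of D = (-2.01)²·3658.527 = 14780.8149327.

variance of D = 14780.8149327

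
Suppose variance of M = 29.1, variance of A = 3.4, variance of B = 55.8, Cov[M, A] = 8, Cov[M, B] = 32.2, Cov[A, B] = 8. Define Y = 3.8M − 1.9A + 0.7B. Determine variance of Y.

variance of Y = 494.324

variance of Y = a²·variance of M + b²·variance of A + c²·variance of B + 2ab·Cov[M, A] + 2ac·Cov[M, B] + 2bc·Cov[A, B], with a = 3.8, b = -1.9, c = 0.7.
= 420.204 + 12.274 + 27.342 + (-115.52) + 171.304 + (-21.28)
= 494.324.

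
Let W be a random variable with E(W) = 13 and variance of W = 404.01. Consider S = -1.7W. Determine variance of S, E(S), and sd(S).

variance of S = 1167.5889, E(S) = -22.1, sd(S) = 34.17

S = -1.7W is linear with a = -1.7, b = 0.
variance of S = a²·variance of W = (-1.7)²·404.01 = 1167.5889.
E(S) = a·E(W) + b = (-1.7)·13 = -22.1.
sd(W) = √404.01 = 20.1.
sd(S) = |a|·sd(W) = |-1.7|·20.1 = 34.17.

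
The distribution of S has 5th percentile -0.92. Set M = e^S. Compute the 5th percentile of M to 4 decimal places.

5th percentile of M = 0.3985

e^S is increasing, so P_{5}(M) = g(P_{5}(S)) ≈ 0.3985.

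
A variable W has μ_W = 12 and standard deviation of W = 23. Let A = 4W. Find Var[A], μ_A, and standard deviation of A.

Var[A] = 8464, μ_A = 48, standard deviation of A = 92

A = 4W is linear with a = 4, b = 0.
Var[W] = 23² = 529.
Var[A] = a²·Var[W] = 4²·529 = 8464.
μ_A = a·μ_W + b = 4·12 = 48.
standard deviation of A = |a|·standard deviation of W = |4|·23 = 92.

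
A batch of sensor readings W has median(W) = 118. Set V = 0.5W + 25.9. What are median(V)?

A linear map preserves order up to sign, so median(V) = a·median(W) + b = 0.5·118 + 25.9 = 84.9.

median(V) = 84.9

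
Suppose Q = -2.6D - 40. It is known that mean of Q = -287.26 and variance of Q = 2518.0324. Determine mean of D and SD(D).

From Q = -2.6D - 40: mean of Q = a·mean of D + b, so mean of D = (mean of Q − b)/a = (-287.26 − (-40))/(-2.6) = 95.1.
SD(Q) = √2518.0324 = 50.18.
SD(Q) = |a|·SD(D), so SD(D) = 50.18/|-2.6| = 19.3.

mean of D = 95.1, SD(D) = 19.3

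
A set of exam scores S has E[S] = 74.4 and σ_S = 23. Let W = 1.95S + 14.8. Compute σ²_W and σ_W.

W = 1.95S + 14.8 is linear with a = 1.95, b = 14.8.
σ²_S = 23² = 529.
σ²_W = a²·σ²_S = 1.95²·529 = 2011.5225 (the additive constant 14.8 does not affect variance).
σ_W = |a|·σ_S = |1.95|·23 = 44.85.

σ²_W = 2011.5225, σ_W = 44.85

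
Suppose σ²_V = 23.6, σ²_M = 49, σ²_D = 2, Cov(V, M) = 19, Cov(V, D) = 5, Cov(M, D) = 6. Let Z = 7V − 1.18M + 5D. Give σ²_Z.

σ²_Z = 1239.9476

σ²_Z = a²·σ²_V + b²·σ²_M + c²·σ²_D + 2ab·Cov(V, M) + 2ac·Cov(V, D) + 2bc·Cov(M, D), with a = 7, b = -1.18, c = 5.
= 1156.4 + 68.2276 + 50 + (-313.88) + 350 + (-70.8)
= 1239.9476.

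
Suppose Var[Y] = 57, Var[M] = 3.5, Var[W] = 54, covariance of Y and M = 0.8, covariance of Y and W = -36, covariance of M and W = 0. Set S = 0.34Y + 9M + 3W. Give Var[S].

Var[S] = a²·Var[Y] + b²·Var[M] + c²·Var[W] + 2ab·covariance of Y and M + 2ac·covariance of Y and W + 2bc·covariance of M and W, with a = 0.34, b = 9, c = 3.
= 6.5892 + 283.5 + 486 + 4.896 + (-73.44) + 0
= 707.5452.

Var[S] = 707.5452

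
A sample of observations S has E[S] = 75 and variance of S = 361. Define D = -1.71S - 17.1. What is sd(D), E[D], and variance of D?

sd(D) = 32.49, E[D] = -145.35, variance of D = 1055.6001

D = -1.71S - 17.1 is linear with a = -1.71, b = -17.1.
sd(S) = √361 = 19.
sd(D) = |a|·sd(S) = |-1.71|·19 = 32.49.
E[D] = a·E[S] + b = (-1.71)·75 + (-17.1) = -145.35.
variance of D = a²·variance of S = (-1.71)²·361 = 1055.6001 (the additive constant -17.1 does not affect variance).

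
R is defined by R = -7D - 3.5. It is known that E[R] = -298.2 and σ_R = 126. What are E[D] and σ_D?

E[D] = 42.1, σ_D = 18

From R = -7D - 3.5: E[R] = a·E[D] + b, so E[D] = (E[R] − b)/a = (-298.2 − (-3.5))/(-7) = 42.1.
σ_R = |a|·σ_D, so σ_D = 126/|-7| = 18.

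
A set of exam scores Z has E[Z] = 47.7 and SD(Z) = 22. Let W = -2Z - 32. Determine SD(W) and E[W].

W = -2Z - 32 is linear with a = -2, b = -32.
SD(W) = |a|·SD(Z) = |-2|·22 = 44.
E[W] = a·E[Z] + b = (-2)·47.7 + (-32) = -127.4.

SD(W) = 44, E[W] = -127.4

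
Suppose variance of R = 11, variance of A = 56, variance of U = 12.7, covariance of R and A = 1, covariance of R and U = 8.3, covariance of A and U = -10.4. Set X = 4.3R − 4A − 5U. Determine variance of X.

variance of X = 609.59

variance of X = a²·variance of R + b²·variance of A + c²·variance of U + 2ab·covariance of R and A + 2ac·covariance of R and U + 2bc·covariance of A and U, with a = 4.3, b = -4, c = -5.
= 203.39 + 896 + 317.5 + (-34.4) + (-356.9) + (-416)
= 609.59.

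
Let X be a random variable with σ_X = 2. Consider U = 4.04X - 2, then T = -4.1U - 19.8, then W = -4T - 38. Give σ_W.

σ_W = 132.512

σ_U = |4.04|·2 = 8.08.
σ_T = |-4.1|·8.08 = 33.128.
σ_W = |-4|·33.128 = 132.512.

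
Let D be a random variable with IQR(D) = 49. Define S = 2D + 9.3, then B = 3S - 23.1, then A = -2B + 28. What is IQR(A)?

IQR(A) = 588

IQR(S) = |2|·49 = 98.
IQR(B) = |3|·98 = 294.
IQR(A) = |-2|·294 = 588.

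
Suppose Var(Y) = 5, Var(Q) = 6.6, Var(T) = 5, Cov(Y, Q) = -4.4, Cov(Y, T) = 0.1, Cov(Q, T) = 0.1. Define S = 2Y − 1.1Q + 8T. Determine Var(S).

Var(S) = a²·Var(Y) + b²·Var(Q) + c²·Var(T) + 2ab·Cov(Y, Q) + 2ac·Cov(Y, T) + 2bc·Cov(Q, T), with a = 2, b = -1.1, c = 8.
= 20 + 7.986 + 320 + 19.36 + 3.2 + (-1.76)
= 368.786.

Var(S) = 368.786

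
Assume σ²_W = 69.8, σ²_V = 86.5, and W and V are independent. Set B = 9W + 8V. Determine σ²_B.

σ²_B = a²·σ²_W + b²·σ²_V + 2ab·Cov[W, V] with a = 9, b = 8.
Independence gives Cov[W, V] = 0.
= 9²·69.8 + 8²·86.5 + 2·9·8·0
= 5653.8 + 5536 + 0 = 11189.8.

σ²_B = 11189.8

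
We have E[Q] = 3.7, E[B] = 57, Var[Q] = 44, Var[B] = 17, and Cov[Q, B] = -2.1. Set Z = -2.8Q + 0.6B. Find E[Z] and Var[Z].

E[Z] = 23.84, Var[Z] = 358.136

E[Z] = (-2.8)·E[Q] + 0.6·E[B] = (-2.8)·3.7 + 0.6·57 = 23.84.
Var[Z] = a²·Var[Q] + b²·Var[B] + 2ab·Cov[Q, B] with a = -2.8, b = 0.6.
= (-2.8)²·44 + 0.6²·17 + 2·(-2.8)·0.6·(-2.1)
= 344.96 + 6.12 + 7.056 = 358.136.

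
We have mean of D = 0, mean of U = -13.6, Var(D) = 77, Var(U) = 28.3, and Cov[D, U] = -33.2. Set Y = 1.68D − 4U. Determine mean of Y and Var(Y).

mean of Y = 1.68·mean of D + (-4)·mean of U = 1.68·0 + (-4)·(-13.6) = 54.4.
Var(Y) = a²·Var(D) + b²·Var(U) + 2ab·Cov[D, U] with a = 1.68, b = -4.
= 1.68²·77 + (-4)²·28.3 + 2·1.68·(-4)·(-33.2)
= 217.3248 + 452.8 + 446.208 = 1116.3328.

mean of Y = 54.4, Var(Y) = 1116.3328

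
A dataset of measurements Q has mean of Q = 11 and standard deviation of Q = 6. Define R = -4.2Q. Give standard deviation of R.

R = -4.2Q is linear with a = -4.2, b = 0.
standard deviation of R = |a|·standard deviation of Q = |-4.2|·6 = 25.2.

standard deviation of R = 25.2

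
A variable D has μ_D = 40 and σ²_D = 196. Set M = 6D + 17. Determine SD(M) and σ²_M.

M = 6D + 17 is linear with a = 6, b = 17.
SD(D) = √196 = 14.
SD(M) = |a|·SD(D) = |6|·14 = 84.
σ²_M = a²·σ²_D = 6²·196 = 7056 (the additive constant 17 does not affect variance).

SD(M) = 84, σ²_M = 7056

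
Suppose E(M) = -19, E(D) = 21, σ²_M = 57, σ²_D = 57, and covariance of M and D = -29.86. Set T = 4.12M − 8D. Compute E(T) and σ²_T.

E(T) = -246.28, σ²_T = 6583.912

E(T) = 4.12·E(M) + (-8)·E(D) = 4.12·(-19) + (-8)·21 = -246.28.
σ²_T = a²·σ²_M + b²·σ²_D + 2ab·covariance of M and D with a = 4.12, b = -8.
= 4.12²·57 + (-8)²·57 + 2·4.12·(-8)·(-29.86)
= 967.5408 + 3648 + 1968.3712 = 6583.912.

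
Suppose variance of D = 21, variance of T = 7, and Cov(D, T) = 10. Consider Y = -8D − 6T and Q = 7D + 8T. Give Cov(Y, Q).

By bilinearity, Cov(Y, Q) = ac·variance of D + bd·variance of T + (ad+bc)·Cov(D, T), with a=-8, b=-6, c=7, d=8.
ac·variance of D = (-8)·7·21 = -1176
bd·variance of T = (-6)·8·7 = -336
(ad+bc)·Cov(D, T) = (-106)·10 = -1060
Cov(Y, Q) = -1176 + (-336) + (-1060) = -2572.

Cov(Y, Q) = -2572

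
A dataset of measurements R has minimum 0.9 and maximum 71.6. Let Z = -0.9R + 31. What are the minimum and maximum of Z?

min(Z) = -33.44, max(Z) = 30.19

a = -0.9 < 0, so order reverses: min(Z) = a·max(R)+b = (-0.9)·71.6 + 31 = -33.44; max(Z) = a·min(R)+b = (-0.9)·0.9 + 31 = 30.19.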